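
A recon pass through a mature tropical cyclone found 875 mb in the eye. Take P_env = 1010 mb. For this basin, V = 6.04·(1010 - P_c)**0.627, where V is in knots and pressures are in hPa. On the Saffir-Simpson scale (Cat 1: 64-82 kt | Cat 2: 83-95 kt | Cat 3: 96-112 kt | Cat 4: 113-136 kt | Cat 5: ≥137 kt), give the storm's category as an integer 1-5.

4

ΔP = 1010 − 875 = 135 mb.
V ≈ 6.04 × 135^0.627 = 6.04 × 21.66 ≈ 131 kt.
131 kt falls in the Category 4 band.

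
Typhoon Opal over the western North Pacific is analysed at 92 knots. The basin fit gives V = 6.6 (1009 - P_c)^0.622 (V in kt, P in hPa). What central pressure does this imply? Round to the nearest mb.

940 mb

ΔP = (V / 6.6)^(1/0.622) = (92/6.6)^1.608.
92/6.6 = 13.939; 13.939^1.608 ≈ 69.12 mb.
P_c = 1009 − 69.12 = 939.88 ≈ 940 mb.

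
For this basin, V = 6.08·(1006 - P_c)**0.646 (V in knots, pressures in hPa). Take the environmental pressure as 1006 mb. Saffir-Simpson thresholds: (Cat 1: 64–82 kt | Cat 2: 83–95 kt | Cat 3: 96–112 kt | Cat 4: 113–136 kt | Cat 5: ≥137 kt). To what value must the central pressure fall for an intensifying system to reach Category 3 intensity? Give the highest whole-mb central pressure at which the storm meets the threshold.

Category 3 begins at V = 96 kt.
Required ΔP = (96/6.08)^(1/0.646) = 15.789^1.548 ≈ 71.62 mb.
P_c ≤ 1006 − 71.62 = 934.38, so the highest integer P_c is 934 mb.

934 mb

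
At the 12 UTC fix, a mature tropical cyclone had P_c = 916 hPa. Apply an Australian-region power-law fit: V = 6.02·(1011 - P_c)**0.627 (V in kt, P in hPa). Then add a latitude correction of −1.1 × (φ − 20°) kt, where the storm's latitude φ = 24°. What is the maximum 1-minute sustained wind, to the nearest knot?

ΔP = 1011 − 916 = 95 hPa.
95^0.627 ≈ 17.379.
V ≈ 6.02 × 17.379 ≈ 104.6 kt.
Latitude correction: −1.1 × (24 − 20) = -4.4 kt.
Corrected V ≈ 100.2 kt → 100 kt.

100 kt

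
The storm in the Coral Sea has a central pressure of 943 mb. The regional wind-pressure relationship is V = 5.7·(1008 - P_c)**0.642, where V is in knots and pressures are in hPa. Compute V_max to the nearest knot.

ΔP = 1008 − 943 = 65 mb.
65^0.642 ≈ 14.584.
V ≈ 5.7 × 14.584 ≈ 83.1 kt.

83 kt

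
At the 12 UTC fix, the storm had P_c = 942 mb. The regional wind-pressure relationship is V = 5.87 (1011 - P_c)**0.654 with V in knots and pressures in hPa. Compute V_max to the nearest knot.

ΔP = 1011 − 942 = 69 mb.
69^0.654 ≈ 15.944.
V ≈ 5.87 × 15.944 ≈ 93.6 kt.

94 kt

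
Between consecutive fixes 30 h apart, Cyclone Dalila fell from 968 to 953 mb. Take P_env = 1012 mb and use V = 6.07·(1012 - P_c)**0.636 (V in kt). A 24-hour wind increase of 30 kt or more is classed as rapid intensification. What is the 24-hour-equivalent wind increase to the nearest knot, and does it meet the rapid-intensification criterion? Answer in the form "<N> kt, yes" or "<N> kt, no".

V₁: ΔP = 44, V ≈ 6.07 × 44^0.636 ≈ 67.36 kt.
V₂: ΔP = 59, V ≈ 6.07 × 59^0.636 ≈ 81.18 kt.
ΔV over 30 h = 13.82 kt → 24 h equivalent = 13.82 × 24/30 ≈ 11.06 kt.
11 kt < 30 kt ⇒ not rapid intensification.

11 kt, no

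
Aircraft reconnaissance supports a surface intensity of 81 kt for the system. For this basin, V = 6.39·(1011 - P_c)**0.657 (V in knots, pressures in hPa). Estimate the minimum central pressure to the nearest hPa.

963 hPa

ΔP = (V / 6.39)^(1/0.657) = (81/6.39)^1.522.
81/6.39 = 12.676; 12.676^1.522 ≈ 47.73 hPa.
P_c = 1011 − 47.73 = 963.27 ≈ 963 hPa.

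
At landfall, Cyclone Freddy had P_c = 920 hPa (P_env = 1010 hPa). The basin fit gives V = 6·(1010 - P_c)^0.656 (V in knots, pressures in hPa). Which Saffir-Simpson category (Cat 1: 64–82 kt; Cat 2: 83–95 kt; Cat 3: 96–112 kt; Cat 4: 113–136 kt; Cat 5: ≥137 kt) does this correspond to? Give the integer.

4

ΔP = 1010 − 920 = 90 hPa.
V ≈ 6 × 90^0.656 = 6 × 19.14 ≈ 115 kt.
115 kt falls in the Category 4 band.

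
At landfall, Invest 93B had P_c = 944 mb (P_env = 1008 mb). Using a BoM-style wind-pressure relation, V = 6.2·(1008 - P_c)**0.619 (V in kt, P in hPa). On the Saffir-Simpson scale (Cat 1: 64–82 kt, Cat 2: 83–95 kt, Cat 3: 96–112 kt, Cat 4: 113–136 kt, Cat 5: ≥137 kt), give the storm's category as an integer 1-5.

ΔP = 1008 − 944 = 64 mb.
V ≈ 6.2 × 64^0.619 = 6.2 × 13.12 ≈ 81 kt.
81 kt falls in the Category 1 band.

1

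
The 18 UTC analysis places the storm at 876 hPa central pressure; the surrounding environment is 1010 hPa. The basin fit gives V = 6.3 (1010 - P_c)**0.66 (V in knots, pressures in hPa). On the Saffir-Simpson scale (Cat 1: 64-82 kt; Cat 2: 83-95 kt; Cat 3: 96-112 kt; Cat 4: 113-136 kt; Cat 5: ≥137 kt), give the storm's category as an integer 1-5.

ΔP = 1010 − 876 = 134 hPa.
V ≈ 6.3 × 134^0.66 = 6.3 × 25.34 ≈ 160 kt.
160 kt falls in the Category 5 band.

5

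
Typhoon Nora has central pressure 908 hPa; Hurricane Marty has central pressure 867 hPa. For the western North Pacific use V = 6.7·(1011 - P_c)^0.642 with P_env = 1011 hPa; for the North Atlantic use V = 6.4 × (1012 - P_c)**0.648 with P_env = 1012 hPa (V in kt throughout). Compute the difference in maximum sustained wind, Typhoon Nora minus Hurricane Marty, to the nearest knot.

Typhoon Nora: ΔP = 103; V ≈ 6.7 × 103^0.642 ≈ 131.32 kt.
Hurricane Marty: ΔP = 145; V ≈ 6.4 × 145^0.648 ≈ 160.97 kt.
Difference ≈ 131.32 − 160.97 = -29.65 → -30 kt.

-30 kt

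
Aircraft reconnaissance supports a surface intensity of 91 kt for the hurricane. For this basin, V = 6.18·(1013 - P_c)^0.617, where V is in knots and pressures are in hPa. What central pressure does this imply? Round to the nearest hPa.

ΔP = (V / 6.18)^(1/0.617) = (91/6.18)^1.621.
91/6.18 = 14.725; 14.725^1.621 ≈ 78.18 hPa.
P_c = 1013 − 78.18 = 934.82 ≈ 935 hPa.

935 hPa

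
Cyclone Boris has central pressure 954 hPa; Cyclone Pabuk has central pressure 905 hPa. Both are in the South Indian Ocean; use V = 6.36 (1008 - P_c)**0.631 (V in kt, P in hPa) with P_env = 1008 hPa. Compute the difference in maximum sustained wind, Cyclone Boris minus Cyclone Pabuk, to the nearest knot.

Cyclone Boris: ΔP = 54; V ≈ 6.36 × 54^0.631 ≈ 78.81 kt.
Cyclone Pabuk: ΔP = 103; V ≈ 6.36 × 103^0.631 ≈ 118.46 kt.
Difference ≈ 78.81 − 118.46 = -39.65 → -40 kt.

-40 kt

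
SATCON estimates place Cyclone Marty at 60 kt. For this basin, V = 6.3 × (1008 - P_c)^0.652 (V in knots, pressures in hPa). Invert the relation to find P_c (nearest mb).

976 mb

ΔP = (V / 6.3)^(1/0.652) = (60/6.3)^1.534.
60/6.3 = 9.524; 9.524^1.534 ≈ 31.71 mb.
P_c = 1008 − 31.71 = 976.29 ≈ 976 mb.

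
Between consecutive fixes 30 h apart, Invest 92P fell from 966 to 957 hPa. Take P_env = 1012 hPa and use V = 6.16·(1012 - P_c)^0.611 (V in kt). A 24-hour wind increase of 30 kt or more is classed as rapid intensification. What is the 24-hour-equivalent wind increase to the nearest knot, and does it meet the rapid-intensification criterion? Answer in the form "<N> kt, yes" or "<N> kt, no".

V₁: ΔP = 46, V ≈ 6.16 × 46^0.611 ≈ 63.90 kt.
V₂: ΔP = 55, V ≈ 6.16 × 55^0.611 ≈ 71.28 kt.
ΔV over 30 h = 7.38 kt → 24 h equivalent = 7.38 × 24/30 ≈ 5.90 kt.
6 kt < 30 kt ⇒ not rapid intensification.

6 kt, no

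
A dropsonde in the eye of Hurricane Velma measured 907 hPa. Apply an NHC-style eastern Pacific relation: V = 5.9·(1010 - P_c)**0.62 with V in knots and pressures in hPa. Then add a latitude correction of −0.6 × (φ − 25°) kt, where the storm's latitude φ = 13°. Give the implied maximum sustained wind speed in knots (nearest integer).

112 kt

ΔP = 1010 − 907 = 103 hPa.
103^0.62 ≈ 17.699.
V ≈ 5.9 × 17.699 ≈ 104.4 kt.
Latitude correction: −0.6 × (13 − 25) = 7.2 kt.
Corrected V ≈ 111.6 kt → 112 kt.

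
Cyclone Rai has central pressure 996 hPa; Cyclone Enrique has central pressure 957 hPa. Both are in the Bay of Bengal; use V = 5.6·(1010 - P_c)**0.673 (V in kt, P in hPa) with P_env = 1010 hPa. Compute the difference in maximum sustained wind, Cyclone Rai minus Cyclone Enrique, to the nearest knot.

-48 kt

Cyclone Rai: ΔP = 14; V ≈ 5.6 × 14^0.673 ≈ 33.08 kt.
Cyclone Enrique: ΔP = 53; V ≈ 5.6 × 53^0.673 ≈ 81.03 kt.
Difference ≈ 33.08 − 81.03 = -47.95 → -48 kt.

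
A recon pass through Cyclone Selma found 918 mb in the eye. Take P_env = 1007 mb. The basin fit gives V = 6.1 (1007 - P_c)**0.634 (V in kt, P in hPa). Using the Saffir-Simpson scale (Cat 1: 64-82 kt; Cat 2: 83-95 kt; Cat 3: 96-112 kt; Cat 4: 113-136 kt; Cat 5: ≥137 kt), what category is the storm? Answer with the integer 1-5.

ΔP = 1007 − 918 = 89 mb.
V ≈ 6.1 × 89^0.634 = 6.1 × 17.22 ≈ 105 kt.
105 kt falls in the Category 3 band.

3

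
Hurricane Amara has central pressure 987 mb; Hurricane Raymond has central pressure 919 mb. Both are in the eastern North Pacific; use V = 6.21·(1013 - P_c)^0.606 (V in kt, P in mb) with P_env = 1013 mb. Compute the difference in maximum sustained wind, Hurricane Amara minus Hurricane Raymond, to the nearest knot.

Hurricane Amara: ΔP = 26; V ≈ 6.21 × 26^0.606 ≈ 44.73 kt.
Hurricane Raymond: ΔP = 94; V ≈ 6.21 × 94^0.606 ≈ 97.46 kt.
Difference ≈ 44.73 − 97.46 = -52.73 → -53 kt.

-53 kt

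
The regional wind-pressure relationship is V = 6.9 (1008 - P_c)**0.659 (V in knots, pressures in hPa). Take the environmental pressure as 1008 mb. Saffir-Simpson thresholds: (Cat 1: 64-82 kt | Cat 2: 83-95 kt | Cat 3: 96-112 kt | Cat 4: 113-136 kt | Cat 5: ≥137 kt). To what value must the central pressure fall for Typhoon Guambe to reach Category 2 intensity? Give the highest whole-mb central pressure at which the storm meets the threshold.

964 mb

Category 2 begins at V = 83 kt.
Required ΔP = (83/6.9)^(1/0.659) = 12.029^1.517 ≈ 43.57 mb.
P_c ≤ 1008 − 43.57 = 964.43, so the highest integer P_c is 964 mb.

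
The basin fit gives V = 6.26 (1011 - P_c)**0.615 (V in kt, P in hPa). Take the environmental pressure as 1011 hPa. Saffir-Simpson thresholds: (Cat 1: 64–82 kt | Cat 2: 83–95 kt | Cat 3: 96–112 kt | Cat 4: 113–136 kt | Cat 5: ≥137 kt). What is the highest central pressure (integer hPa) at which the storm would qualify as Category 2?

Category 2 begins at V = 83 kt.
Required ΔP = (83/6.26)^(1/0.615) = 13.259^1.626 ≈ 66.87 hPa.
P_c ≤ 1011 − 66.87 = 944.13, so the highest integer P_c is 944 hPa.

944 hPa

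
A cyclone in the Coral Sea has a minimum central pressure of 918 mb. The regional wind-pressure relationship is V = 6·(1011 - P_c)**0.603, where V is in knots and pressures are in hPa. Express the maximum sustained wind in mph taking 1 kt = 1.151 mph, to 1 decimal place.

106.2 mph

ΔP = 1011 − 918 = 93 mb.
V ≈ 6 × 93^0.603 = 6 × 15.381 ≈ 92.288 kt.
92.288 × 1.151 ≈ 106.22 mph → 106.2 mph.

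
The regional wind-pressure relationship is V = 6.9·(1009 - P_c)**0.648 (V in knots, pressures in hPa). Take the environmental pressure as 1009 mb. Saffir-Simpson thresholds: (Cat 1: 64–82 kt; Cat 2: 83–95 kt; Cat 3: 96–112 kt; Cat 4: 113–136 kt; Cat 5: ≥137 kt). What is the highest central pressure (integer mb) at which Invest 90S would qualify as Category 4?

934 mb

Category 4 begins at V = 113 kt.
Required ΔP = (113/6.9)^(1/0.648) = 16.377^1.543 ≈ 74.78 mb.
P_c ≤ 1009 − 74.78 = 934.22, so the highest integer P_c is 934 mb.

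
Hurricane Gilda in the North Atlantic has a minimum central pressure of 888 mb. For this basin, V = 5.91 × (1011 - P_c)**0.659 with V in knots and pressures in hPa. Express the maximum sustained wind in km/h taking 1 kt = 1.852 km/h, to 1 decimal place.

ΔP = 1011 − 888 = 123 mb.
V ≈ 5.91 × 123^0.659 = 5.91 × 23.837 ≈ 140.875 kt.
140.875 × 1.852 ≈ 260.90 km/h → 260.9 km/h.

260.9 km/h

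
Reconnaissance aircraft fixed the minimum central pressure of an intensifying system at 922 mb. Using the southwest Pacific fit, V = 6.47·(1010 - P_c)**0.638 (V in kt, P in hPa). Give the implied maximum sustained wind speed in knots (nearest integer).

ΔP = 1010 − 922 = 88 mb.
88^0.638 ≈ 17.401.
V ≈ 6.47 × 17.401 ≈ 112.6 kt.

113 kt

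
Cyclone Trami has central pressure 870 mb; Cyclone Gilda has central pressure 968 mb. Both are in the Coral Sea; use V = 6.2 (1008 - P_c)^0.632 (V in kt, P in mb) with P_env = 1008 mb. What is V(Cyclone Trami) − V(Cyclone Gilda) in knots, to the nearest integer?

76 kt

Cyclone Trami: ΔP = 138; V ≈ 6.2 × 138^0.632 ≈ 139.57 kt.
Cyclone Gilda: ΔP = 40; V ≈ 6.2 × 40^0.632 ≈ 63.81 kt.
Difference ≈ 139.57 − 63.81 = 75.76 → 76 kt.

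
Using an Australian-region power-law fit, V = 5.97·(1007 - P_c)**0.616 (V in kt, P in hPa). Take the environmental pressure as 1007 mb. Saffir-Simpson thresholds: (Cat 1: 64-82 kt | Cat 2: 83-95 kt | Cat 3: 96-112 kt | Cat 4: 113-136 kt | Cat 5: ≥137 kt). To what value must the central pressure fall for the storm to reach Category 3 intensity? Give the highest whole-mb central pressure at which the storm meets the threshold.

916 mb

Category 3 begins at V = 96 kt.
Required ΔP = (96/5.97)^(1/0.616) = 16.080^1.623 ≈ 90.84 mb.
P_c ≤ 1007 − 90.84 = 916.16, so the highest integer P_c is 916 mb.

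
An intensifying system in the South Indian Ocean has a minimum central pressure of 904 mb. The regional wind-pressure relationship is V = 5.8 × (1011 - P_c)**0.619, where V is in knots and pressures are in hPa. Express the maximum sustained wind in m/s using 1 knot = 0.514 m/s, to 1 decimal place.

53.8 m/s

ΔP = 1011 − 904 = 107 mb.
V ≈ 5.8 × 107^0.619 = 5.8 × 18.038 ≈ 104.620 kt.
104.620 × 0.514 ≈ 53.77 m/s → 53.8 m/s.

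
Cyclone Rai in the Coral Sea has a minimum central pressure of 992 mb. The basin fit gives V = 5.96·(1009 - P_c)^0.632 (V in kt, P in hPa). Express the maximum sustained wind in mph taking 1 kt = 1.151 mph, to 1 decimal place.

41.1 mph

ΔP = 1009 − 992 = 17 mb.
V ≈ 5.96 × 17^0.632 = 5.96 × 5.993 ≈ 35.718 kt.
35.718 × 1.151 ≈ 41.11 mph → 41.1 mph.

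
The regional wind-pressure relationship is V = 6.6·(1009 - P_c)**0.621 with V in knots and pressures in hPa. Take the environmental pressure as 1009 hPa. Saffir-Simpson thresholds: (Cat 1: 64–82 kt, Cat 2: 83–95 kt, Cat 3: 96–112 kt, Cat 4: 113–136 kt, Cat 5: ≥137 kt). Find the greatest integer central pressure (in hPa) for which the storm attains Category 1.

Category 1 begins at V = 64 kt.
Required ΔP = (64/6.6)^(1/0.621) = 9.697^1.610 ≈ 38.80 hPa.
P_c ≤ 1009 − 38.80 = 970.20, so the highest integer P_c is 970 hPa.

970 hPa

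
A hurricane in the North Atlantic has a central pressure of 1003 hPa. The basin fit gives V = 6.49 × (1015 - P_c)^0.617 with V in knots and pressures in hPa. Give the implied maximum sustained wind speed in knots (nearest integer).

30 kt

ΔP = 1015 − 1003 = 12 hPa.
12^0.617 ≈ 4.633.
V ≈ 6.49 × 4.633 ≈ 30.1 kt.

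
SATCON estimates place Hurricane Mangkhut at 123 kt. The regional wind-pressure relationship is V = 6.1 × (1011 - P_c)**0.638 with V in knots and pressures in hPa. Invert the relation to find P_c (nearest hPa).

900 hPa

ΔP = (V / 6.1)^(1/0.638) = (123/6.1)^1.567.
123/6.1 = 20.164; 20.164^1.567 ≈ 110.86 hPa.
P_c = 1011 − 110.86 = 900.14 ≈ 900 hPa.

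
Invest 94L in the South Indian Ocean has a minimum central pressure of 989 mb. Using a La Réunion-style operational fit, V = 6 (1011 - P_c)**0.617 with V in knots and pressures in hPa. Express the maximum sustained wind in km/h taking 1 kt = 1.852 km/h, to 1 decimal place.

ΔP = 1011 − 989 = 22 mb.
V ≈ 6 × 22^0.617 = 6 × 6.734 ≈ 40.404 kt.
40.404 × 1.852 ≈ 74.83 km/h → 74.8 km/h.

74.8 km/h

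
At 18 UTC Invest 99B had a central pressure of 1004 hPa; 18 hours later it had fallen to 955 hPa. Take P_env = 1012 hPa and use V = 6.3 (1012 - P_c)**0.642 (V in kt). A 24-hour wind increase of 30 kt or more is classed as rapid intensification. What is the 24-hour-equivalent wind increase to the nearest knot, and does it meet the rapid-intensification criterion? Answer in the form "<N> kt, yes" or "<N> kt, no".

V₁: ΔP = 8, V ≈ 6.3 × 8^0.642 ≈ 23.94 kt.
V₂: ΔP = 57, V ≈ 6.3 × 57^0.642 ≈ 84.45 kt.
ΔV over 18 h = 60.51 kt → 24 h equivalent = 60.51 × 24/18 ≈ 80.68 kt.
81 kt ≥ 30 kt ⇒ rapid intensification.

81 kt, yes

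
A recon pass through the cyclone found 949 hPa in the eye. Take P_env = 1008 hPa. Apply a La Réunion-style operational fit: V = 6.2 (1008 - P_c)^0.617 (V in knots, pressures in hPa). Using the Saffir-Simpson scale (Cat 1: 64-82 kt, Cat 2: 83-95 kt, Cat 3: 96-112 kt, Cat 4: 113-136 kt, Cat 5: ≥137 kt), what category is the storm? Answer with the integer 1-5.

ΔP = 1008 − 949 = 59 hPa.
V ≈ 6.2 × 59^0.617 = 6.2 × 12.38 ≈ 77 kt.
77 kt falls in the Category 1 band.

1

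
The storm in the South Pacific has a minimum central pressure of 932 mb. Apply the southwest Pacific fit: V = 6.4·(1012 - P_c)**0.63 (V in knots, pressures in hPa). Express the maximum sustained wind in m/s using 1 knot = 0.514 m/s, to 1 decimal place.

52.0 m/s

ΔP = 1012 − 932 = 80 mb.
V ≈ 6.4 × 80^0.63 = 6.4 × 15.811 ≈ 101.187 kt.
101.187 × 0.514 ≈ 52.01 m/s → 52.0 m/s.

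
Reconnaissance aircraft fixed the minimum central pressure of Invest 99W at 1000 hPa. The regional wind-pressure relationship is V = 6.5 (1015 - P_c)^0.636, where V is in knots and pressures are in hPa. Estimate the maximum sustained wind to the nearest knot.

ΔP = 1015 − 1000 = 15 hPa.
15^0.636 ≈ 5.597.
V ≈ 6.5 × 5.597 ≈ 36.4 kt.

36 kt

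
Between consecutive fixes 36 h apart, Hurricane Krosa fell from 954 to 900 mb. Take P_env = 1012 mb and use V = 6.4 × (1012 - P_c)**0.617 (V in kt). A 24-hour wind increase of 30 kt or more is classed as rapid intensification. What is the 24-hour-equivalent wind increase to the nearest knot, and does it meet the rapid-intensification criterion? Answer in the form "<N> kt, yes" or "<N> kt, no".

V₁: ΔP = 58, V ≈ 6.4 × 58^0.617 ≈ 78.38 kt.
V₂: ΔP = 112, V ≈ 6.4 × 112^0.617 ≈ 117.64 kt.
ΔV over 36 h = 39.26 kt → 24 h equivalent = 39.26 × 24/36 ≈ 26.17 kt.
26 kt < 30 kt ⇒ not rapid intensification.

26 kt, no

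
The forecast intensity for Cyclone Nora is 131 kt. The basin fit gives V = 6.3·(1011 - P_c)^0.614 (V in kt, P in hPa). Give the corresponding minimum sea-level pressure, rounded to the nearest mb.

871 mb

ΔP = (V / 6.3)^(1/0.614) = (131/6.3)^1.629.
131/6.3 = 20.794; 20.794^1.629 ≈ 140.11 mb.
P_c = 1011 − 140.11 = 870.89 ≈ 871 mb.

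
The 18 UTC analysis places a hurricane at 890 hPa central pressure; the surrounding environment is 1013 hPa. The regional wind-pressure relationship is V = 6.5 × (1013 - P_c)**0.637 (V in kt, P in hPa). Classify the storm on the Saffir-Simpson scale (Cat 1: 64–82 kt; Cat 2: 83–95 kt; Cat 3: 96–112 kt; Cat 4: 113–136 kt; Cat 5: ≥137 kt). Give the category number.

ΔP = 1013 − 890 = 123 hPa.
V ≈ 6.5 × 123^0.637 = 6.5 × 21.44 ≈ 139 kt.
139 kt falls in the Category 5 band.

5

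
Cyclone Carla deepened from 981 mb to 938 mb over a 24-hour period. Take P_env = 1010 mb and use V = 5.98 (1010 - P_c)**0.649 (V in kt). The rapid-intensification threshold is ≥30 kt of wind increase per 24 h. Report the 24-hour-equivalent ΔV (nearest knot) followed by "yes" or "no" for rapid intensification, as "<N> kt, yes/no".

V₁: ΔP = 29, V ≈ 5.98 × 29^0.649 ≈ 53.19 kt.
V₂: ΔP = 72, V ≈ 5.98 × 72^0.649 ≈ 95.96 kt.
ΔV over 24 h = 42.77 kt → 24 h equivalent = 42.77 × 24/24 ≈ 42.77 kt.
43 kt ≥ 30 kt ⇒ rapid intensification.

43 kt, yes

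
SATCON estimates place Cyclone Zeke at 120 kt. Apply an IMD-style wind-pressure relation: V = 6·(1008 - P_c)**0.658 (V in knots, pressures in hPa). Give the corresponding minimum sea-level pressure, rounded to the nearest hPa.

ΔP = (V / 6)^(1/0.658) = (120/6)^1.520.
120/6 = 20.000; 20.000^1.520 ≈ 94.90 hPa.
P_c = 1008 − 94.90 = 913.10 ≈ 913 hPa.

913 hPa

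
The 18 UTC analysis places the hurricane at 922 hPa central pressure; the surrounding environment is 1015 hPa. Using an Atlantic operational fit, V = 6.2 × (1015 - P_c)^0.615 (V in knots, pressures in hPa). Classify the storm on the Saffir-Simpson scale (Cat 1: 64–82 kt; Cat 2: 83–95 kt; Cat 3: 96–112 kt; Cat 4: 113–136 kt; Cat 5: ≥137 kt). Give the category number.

ΔP = 1015 − 922 = 93 hPa.
V ≈ 6.2 × 93^0.615 = 6.2 × 16.24 ≈ 101 kt.
101 kt falls in the Category 3 band.

3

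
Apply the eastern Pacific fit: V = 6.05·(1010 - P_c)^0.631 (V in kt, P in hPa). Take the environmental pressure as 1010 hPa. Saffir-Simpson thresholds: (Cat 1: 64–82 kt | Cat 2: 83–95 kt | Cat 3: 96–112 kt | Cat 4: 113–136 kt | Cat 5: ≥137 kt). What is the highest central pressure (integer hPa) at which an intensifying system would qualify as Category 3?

930 hPa

Category 3 begins at V = 96 kt.
Required ΔP = (96/6.05)^(1/0.631) = 15.868^1.585 ≈ 79.90 hPa.
P_c ≤ 1010 − 79.90 = 930.10, so the highest integer P_c is 930 hPa.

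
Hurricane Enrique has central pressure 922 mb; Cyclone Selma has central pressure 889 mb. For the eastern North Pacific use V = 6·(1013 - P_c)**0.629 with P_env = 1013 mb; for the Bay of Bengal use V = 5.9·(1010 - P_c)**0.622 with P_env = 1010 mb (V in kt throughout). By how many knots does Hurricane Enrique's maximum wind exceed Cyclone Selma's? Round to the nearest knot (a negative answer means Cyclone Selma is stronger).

Hurricane Enrique: ΔP = 91; V ≈ 6 × 91^0.629 ≈ 102.42 kt.
Cyclone Selma: ΔP = 121; V ≈ 5.9 × 121^0.622 ≈ 116.50 kt.
Difference ≈ 102.42 − 116.50 = -14.08 → -14 kt.

-14 kt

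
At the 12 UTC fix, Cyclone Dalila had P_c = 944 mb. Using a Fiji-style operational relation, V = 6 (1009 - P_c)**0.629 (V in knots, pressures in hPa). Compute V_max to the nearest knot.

83 kt

ΔP = 1009 − 944 = 65 mb.
65^0.629 ≈ 13.814.
V ≈ 6 × 13.814 ≈ 82.9 kt.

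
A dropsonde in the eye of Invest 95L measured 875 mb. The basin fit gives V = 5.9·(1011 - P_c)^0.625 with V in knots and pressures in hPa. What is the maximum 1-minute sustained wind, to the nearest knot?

127 kt

ΔP = 1011 − 875 = 136 mb.
136^0.625 ≈ 21.551.
V ≈ 5.9 × 21.551 ≈ 127.1 kt.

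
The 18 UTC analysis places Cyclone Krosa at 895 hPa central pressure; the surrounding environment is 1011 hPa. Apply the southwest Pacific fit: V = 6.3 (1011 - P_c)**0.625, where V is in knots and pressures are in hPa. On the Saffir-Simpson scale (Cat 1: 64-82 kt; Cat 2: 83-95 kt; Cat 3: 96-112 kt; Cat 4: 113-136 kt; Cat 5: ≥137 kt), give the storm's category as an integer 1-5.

ΔP = 1011 − 895 = 116 hPa.
V ≈ 6.3 × 116^0.625 = 6.3 × 19.51 ≈ 123 kt.
123 kt falls in the Category 4 band.

4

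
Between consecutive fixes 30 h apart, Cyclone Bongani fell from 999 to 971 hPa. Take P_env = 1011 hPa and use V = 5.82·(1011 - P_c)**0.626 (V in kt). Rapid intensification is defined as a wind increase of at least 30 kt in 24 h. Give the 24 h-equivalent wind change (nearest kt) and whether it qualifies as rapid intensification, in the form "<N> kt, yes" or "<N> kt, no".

25 kt, no

V₁: ΔP = 12, V ≈ 5.82 × 12^0.626 ≈ 27.57 kt.
V₂: ΔP = 40, V ≈ 5.82 × 40^0.626 ≈ 58.59 kt.
ΔV over 30 h = 31.02 kt → 24 h equivalent = 31.02 × 24/30 ≈ 24.82 kt.
25 kt < 30 kt ⇒ not rapid intensification.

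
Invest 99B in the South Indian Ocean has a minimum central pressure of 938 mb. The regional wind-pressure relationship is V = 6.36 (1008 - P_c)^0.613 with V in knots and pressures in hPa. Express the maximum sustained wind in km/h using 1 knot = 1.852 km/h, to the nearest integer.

ΔP = 1008 − 938 = 70 mb.
V ≈ 6.36 × 70^0.613 = 6.36 × 13.522 ≈ 86.001 kt.
86.001 × 1.852 ≈ 159.27 km/h → 159 km/h.

159 km/h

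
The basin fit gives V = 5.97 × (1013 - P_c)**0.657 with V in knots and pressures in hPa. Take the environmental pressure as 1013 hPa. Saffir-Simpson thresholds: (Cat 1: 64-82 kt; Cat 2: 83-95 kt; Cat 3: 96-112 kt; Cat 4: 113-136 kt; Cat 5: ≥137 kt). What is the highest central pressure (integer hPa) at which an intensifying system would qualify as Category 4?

925 hPa

Category 4 begins at V = 113 kt.
Required ΔP = (113/5.97)^(1/0.657) = 18.928^1.522 ≈ 87.87 hPa.
P_c ≤ 1013 − 87.87 = 925.13, so the highest integer P_c is 925 hPa.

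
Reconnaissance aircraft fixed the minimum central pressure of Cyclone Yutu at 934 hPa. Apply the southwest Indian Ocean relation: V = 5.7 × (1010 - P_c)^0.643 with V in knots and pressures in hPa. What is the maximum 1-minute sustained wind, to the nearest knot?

ΔP = 1010 − 934 = 76 hPa.
76^0.643 ≈ 16.194.
V ≈ 5.7 × 16.194 ≈ 92.3 kt.

92 kt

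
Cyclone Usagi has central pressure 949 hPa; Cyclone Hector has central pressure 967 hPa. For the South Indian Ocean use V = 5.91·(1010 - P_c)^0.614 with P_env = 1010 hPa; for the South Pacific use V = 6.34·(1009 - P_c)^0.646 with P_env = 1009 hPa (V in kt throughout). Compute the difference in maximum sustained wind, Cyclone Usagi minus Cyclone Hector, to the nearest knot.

Cyclone Usagi: ΔP = 61; V ≈ 5.91 × 61^0.614 ≈ 73.75 kt.
Cyclone Hector: ΔP = 42; V ≈ 6.34 × 42^0.646 ≈ 70.91 kt.
Difference ≈ 73.75 − 70.91 = 2.84 → 3 kt.

3 kt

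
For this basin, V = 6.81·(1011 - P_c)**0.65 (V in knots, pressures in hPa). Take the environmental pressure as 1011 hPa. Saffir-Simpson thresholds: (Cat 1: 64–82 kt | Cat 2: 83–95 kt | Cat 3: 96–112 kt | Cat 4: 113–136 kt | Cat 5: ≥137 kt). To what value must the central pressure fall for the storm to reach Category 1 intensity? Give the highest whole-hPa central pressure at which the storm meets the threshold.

Category 1 begins at V = 64 kt.
Required ΔP = (64/6.81)^(1/0.65) = 9.398^1.538 ≈ 31.40 hPa.
P_c ≤ 1011 − 31.40 = 979.60, so the highest integer P_c is 979 hPa.

979 hPa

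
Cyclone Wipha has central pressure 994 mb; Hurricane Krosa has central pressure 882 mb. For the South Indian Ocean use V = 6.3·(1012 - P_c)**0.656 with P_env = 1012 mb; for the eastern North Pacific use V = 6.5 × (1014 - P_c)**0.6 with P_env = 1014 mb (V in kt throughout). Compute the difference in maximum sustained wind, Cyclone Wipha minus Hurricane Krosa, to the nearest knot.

-80 kt

Cyclone Wipha: ΔP = 18; V ≈ 6.3 × 18^0.656 ≈ 41.96 kt.
Hurricane Krosa: ΔP = 132; V ≈ 6.5 × 132^0.6 ≈ 121.69 kt.
Difference ≈ 41.96 − 121.69 = -79.73 → -80 kt.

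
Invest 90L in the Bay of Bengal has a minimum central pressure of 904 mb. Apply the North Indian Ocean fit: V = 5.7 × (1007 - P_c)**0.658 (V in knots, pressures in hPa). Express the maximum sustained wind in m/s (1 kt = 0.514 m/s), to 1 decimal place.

ΔP = 1007 − 904 = 103 mb.
V ≈ 5.7 × 103^0.658 = 5.7 × 21.108 ≈ 120.316 kt.
120.316 × 0.514 ≈ 61.84 m/s → 61.8 m/s.

61.8 m/s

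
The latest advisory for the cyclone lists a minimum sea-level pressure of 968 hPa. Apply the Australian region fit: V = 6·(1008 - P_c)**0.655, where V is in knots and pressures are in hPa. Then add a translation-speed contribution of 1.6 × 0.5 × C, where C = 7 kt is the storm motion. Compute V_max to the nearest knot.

ΔP = 1008 − 968 = 40 hPa.
40^0.655 ≈ 11.203.
V ≈ 6 × 11.203 ≈ 67.2 kt.
Translation term: 1.6 × 0.5 × 7 = 5.6 kt.
Corrected V ≈ 72.8 kt → 73 kt.

73 kt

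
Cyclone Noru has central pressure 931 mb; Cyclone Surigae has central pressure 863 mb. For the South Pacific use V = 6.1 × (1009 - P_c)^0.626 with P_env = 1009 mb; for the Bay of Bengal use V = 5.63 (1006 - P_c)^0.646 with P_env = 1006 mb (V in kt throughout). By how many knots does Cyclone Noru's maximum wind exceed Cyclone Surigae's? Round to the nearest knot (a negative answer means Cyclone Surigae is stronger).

-46 kt

Cyclone Noru: ΔP = 78; V ≈ 6.1 × 78^0.626 ≈ 93.28 kt.
Cyclone Surigae: ΔP = 143; V ≈ 5.63 × 143^0.646 ≈ 138.95 kt.
Difference ≈ 93.28 − 138.95 = -45.67 → -46 kt.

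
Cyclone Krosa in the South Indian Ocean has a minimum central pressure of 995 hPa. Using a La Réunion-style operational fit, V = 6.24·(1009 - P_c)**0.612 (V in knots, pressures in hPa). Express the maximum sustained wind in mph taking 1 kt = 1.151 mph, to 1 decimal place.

36.1 mph

ΔP = 1009 − 995 = 14 hPa.
V ≈ 6.24 × 14^0.612 = 6.24 × 5.028 ≈ 31.377 kt.
31.377 × 1.151 ≈ 36.12 mph → 36.1 mph.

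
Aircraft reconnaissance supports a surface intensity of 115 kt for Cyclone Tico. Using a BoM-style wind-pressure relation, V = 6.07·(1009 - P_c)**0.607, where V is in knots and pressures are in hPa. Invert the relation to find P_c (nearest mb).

882 mb

ΔP = (V / 6.07)^(1/0.607) = (115/6.07)^1.647.
115/6.07 = 18.946; 18.946^1.647 ≈ 127.24 mb.
P_c = 1009 − 127.24 = 881.76 ≈ 882 mb.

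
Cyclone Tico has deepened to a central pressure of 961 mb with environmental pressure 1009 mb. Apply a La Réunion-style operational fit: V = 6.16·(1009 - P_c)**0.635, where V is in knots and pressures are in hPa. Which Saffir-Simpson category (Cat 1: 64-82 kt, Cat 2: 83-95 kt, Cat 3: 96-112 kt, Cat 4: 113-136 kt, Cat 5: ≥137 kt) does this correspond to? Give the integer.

1

ΔP = 1009 − 961 = 48 mb.
V ≈ 6.16 × 48^0.635 = 6.16 × 11.68 ≈ 72 kt.
72 kt falls in the Category 1 band.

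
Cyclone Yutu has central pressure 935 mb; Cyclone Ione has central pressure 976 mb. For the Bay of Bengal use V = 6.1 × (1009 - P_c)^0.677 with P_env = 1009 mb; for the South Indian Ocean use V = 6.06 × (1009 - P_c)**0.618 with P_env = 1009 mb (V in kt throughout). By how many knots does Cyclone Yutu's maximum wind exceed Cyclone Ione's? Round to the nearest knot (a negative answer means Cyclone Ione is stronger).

60 kt

Cyclone Yutu: ΔP = 74; V ≈ 6.1 × 74^0.677 ≈ 112.41 kt.
Cyclone Ione: ΔP = 33; V ≈ 6.06 × 33^0.618 ≈ 52.59 kt.
Difference ≈ 112.41 − 52.59 = 59.82 → 60 kt.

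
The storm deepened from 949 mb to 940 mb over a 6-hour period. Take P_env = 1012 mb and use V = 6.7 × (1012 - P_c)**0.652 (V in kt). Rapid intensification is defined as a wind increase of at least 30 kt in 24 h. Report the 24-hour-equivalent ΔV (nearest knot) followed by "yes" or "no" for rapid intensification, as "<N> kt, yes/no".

36 kt, yes

V₁: ΔP = 63, V ≈ 6.7 × 63^0.652 ≈ 99.83 kt.
V₂: ΔP = 72, V ≈ 6.7 × 72^0.652 ≈ 108.91 kt.
ΔV over 6 h = 9.08 kt → 24 h equivalent = 9.08 × 24/6 ≈ 36.32 kt.
36 kt ≥ 30 kt ⇒ rapid intensification.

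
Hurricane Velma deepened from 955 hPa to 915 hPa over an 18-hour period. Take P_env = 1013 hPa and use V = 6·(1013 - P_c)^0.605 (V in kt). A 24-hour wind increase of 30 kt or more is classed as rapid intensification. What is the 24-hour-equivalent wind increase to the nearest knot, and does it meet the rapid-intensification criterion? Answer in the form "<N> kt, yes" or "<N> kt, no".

V₁: ΔP = 58, V ≈ 6 × 58^0.605 ≈ 69.99 kt.
V₂: ΔP = 98, V ≈ 6 × 98^0.605 ≈ 96.13 kt.
ΔV over 18 h = 26.14 kt → 24 h equivalent = 26.14 × 24/18 ≈ 34.85 kt.
35 kt ≥ 30 kt ⇒ rapid intensification.

35 kt, yes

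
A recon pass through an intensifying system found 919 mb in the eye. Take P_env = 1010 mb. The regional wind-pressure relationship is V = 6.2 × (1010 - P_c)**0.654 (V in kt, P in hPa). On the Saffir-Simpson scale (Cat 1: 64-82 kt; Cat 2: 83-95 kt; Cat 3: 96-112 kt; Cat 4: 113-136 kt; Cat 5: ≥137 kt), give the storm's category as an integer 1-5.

4

ΔP = 1010 − 919 = 91 mb.
V ≈ 6.2 × 91^0.654 = 6.2 × 19.11 ≈ 118 kt.
118 kt falls in the Category 4 band.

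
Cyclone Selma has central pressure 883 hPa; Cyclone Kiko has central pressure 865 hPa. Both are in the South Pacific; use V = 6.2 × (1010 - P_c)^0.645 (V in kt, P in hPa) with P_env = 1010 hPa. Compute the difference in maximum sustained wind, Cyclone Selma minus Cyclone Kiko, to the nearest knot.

Cyclone Selma: ΔP = 127; V ≈ 6.2 × 127^0.645 ≈ 141.04 kt.
Cyclone Kiko: ΔP = 145; V ≈ 6.2 × 145^0.645 ≈ 153.63 kt.
Difference ≈ 141.04 − 153.63 = -12.59 → -13 kt.

-13 kt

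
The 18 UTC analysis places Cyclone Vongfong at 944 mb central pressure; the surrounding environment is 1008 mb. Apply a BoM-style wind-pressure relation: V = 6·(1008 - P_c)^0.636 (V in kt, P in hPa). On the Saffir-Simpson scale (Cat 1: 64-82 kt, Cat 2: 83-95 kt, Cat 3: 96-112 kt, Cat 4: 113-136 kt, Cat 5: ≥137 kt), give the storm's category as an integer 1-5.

2

ΔP = 1008 − 944 = 64 mb.
V ≈ 6 × 64^0.636 = 6 × 14.08 ≈ 85 kt.
85 kt falls in the Category 2 band.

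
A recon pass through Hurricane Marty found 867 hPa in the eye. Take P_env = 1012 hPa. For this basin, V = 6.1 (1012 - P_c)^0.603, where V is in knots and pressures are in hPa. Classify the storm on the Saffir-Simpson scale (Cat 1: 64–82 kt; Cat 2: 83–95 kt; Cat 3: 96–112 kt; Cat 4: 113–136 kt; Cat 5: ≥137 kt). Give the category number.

4

ΔP = 1012 − 867 = 145 hPa.
V ≈ 6.1 × 145^0.603 = 6.1 × 20.11 ≈ 123 kt.
123 kt falls in the Category 4 band.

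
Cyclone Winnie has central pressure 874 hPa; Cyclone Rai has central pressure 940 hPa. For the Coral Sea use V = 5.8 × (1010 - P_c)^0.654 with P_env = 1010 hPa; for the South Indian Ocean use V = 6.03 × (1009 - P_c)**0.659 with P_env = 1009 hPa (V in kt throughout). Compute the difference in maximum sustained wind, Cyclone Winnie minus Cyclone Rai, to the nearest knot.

Cyclone Winnie: ΔP = 136; V ≈ 5.8 × 136^0.654 ≈ 144.13 kt.
Cyclone Rai: ΔP = 69; V ≈ 6.03 × 69^0.659 ≈ 98.20 kt.
Difference ≈ 144.13 − 98.20 = 45.93 → 46 kt.

46 kt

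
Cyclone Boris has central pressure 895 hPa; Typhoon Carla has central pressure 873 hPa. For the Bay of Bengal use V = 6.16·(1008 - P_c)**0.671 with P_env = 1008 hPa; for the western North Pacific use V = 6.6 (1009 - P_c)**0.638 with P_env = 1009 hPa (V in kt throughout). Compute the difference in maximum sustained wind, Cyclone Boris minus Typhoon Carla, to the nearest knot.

-5 kt

Cyclone Boris: ΔP = 113; V ≈ 6.16 × 113^0.671 ≈ 146.96 kt.
Typhoon Carla: ΔP = 136; V ≈ 6.6 × 136^0.638 ≈ 151.61 kt.
Difference ≈ 146.96 − 151.61 = -4.65 → -5 kt.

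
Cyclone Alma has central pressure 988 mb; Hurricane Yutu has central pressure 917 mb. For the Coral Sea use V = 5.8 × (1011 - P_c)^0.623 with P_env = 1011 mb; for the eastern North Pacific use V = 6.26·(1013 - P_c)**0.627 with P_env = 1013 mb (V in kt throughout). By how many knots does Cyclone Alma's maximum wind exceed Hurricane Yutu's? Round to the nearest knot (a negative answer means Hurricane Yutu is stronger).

Cyclone Alma: ΔP = 23; V ≈ 5.8 × 23^0.623 ≈ 40.91 kt.
Hurricane Yutu: ΔP = 96; V ≈ 6.26 × 96^0.627 ≈ 109.51 kt.
Difference ≈ 40.91 − 109.51 = -68.60 → -69 kt.

-69 kt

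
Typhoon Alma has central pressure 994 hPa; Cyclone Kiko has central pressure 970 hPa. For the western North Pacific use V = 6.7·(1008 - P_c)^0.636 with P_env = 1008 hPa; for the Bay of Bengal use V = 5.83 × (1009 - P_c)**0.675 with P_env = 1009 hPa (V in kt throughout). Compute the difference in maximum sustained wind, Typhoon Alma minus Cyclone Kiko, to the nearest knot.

-33 kt

Typhoon Alma: ΔP = 14; V ≈ 6.7 × 14^0.636 ≈ 35.89 kt.
Cyclone Kiko: ΔP = 39; V ≈ 5.83 × 39^0.675 ≈ 69.13 kt.
Difference ≈ 35.89 − 69.13 = -33.24 → -33 kt.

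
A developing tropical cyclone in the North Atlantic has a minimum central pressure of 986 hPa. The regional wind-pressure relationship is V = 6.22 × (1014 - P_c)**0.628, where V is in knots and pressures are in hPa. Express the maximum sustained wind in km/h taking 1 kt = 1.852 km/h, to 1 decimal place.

93.4 km/h

ΔP = 1014 − 986 = 28 hPa.
V ≈ 6.22 × 28^0.628 = 6.22 × 8.106 ≈ 50.420 kt.
50.420 × 1.852 ≈ 93.38 km/h → 93.4 km/h.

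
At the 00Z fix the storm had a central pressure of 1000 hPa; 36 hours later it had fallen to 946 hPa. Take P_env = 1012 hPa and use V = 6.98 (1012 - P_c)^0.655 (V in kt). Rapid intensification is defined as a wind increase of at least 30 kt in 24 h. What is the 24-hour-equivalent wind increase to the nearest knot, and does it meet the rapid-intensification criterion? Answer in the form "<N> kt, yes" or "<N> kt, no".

49 kt, yes

V₁: ΔP = 12, V ≈ 6.98 × 12^0.655 ≈ 35.54 kt.
V₂: ΔP = 66, V ≈ 6.98 × 66^0.655 ≈ 108.56 kt.
ΔV over 36 h = 73.02 kt → 24 h equivalent = 73.02 × 24/36 ≈ 48.68 kt.
49 kt ≥ 30 kt ⇒ rapid intensification.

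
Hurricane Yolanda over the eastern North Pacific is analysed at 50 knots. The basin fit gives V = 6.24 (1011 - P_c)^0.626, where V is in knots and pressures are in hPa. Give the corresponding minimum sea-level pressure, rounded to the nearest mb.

ΔP = (V / 6.24)^(1/0.626) = (50/6.24)^1.597.
50/6.24 = 8.013; 8.013^1.597 ≈ 27.78 mb.
P_c = 1011 − 27.78 = 983.22 ≈ 983 mb.

983 mb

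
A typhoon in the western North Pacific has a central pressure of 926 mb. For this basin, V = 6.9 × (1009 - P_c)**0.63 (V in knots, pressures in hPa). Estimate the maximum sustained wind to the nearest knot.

ΔP = 1009 − 926 = 83 mb.
83^0.63 ≈ 16.182.
V ≈ 6.9 × 16.182 ≈ 111.7 kt.

112 kt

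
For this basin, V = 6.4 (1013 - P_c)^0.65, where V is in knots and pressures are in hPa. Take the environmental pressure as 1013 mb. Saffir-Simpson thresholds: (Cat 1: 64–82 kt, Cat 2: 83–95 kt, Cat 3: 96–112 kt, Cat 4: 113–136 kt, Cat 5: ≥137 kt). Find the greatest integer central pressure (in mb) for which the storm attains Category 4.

930 mb

Category 4 begins at V = 113 kt.
Required ΔP = (113/6.4)^(1/0.65) = 17.656^1.538 ≈ 82.85 mb.
P_c ≤ 1013 − 82.85 = 930.15, so the highest integer P_c is 930 mb.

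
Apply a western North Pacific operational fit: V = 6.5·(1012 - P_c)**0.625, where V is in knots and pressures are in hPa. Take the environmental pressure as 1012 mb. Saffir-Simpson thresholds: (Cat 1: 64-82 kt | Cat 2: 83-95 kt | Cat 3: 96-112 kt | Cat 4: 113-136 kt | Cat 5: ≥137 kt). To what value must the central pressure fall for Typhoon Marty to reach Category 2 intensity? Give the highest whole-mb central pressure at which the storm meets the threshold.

Category 2 begins at V = 83 kt.
Required ΔP = (83/6.5)^(1/0.625) = 12.769^1.600 ≈ 58.87 mb.
P_c ≤ 1012 − 58.87 = 953.13, so the highest integer P_c is 953 mb.

953 mb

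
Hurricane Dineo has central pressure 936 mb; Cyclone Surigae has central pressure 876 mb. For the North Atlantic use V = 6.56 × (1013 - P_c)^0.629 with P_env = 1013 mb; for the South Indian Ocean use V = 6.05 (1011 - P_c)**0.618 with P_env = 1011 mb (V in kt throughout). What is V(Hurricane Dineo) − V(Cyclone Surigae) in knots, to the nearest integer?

Hurricane Dineo: ΔP = 77; V ≈ 6.56 × 77^0.629 ≈ 100.81 kt.
Cyclone Surigae: ΔP = 135; V ≈ 6.05 × 135^0.618 ≈ 125.40 kt.
Difference ≈ 100.81 − 125.40 = -24.59 → -25 kt.

-25 kt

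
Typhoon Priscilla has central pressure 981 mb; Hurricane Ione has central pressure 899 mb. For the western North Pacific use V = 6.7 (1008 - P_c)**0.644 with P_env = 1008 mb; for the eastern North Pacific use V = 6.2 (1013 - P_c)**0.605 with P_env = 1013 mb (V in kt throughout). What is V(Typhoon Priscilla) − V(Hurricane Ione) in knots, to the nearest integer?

-53 kt

Typhoon Priscilla: ΔP = 27; V ≈ 6.7 × 27^0.644 ≈ 55.96 kt.
Hurricane Ione: ΔP = 114; V ≈ 6.2 × 114^0.605 ≈ 108.85 kt.
Difference ≈ 55.96 − 108.85 = -52.89 → -53 kt.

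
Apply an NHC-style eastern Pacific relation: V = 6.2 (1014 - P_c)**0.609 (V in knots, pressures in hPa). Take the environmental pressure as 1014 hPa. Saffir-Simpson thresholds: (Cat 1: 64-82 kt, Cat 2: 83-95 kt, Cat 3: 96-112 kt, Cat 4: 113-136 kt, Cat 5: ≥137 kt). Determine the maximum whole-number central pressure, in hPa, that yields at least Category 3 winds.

924 hPa

Category 3 begins at V = 96 kt.
Required ΔP = (96/6.2)^(1/0.609) = 15.484^1.642 ≈ 89.91 hPa.
P_c ≤ 1014 − 89.91 = 924.09, so the highest integer P_c is 924 hPa.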